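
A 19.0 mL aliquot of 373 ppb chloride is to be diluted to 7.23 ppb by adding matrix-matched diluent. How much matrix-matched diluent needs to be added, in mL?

961 mL

V₂ = C₁V₁/C₂ = 373 × 19.0 / 7.23 = 980 mL.
Diluent to add = V₂ − V₁ = 980 − 19.0 = 961 mL.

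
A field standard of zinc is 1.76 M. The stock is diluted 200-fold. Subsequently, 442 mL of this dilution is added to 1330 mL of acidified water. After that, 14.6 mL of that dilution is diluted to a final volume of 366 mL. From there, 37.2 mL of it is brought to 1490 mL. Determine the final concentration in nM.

2190 nM

Overall dilution factor = 200 × 4.009 × 25.07 × 40.05 = 8.05 × 10⁵.
1.76 M / 8.05 × 10⁵ = 2.19 × 10⁻⁶ M = 2190 nM.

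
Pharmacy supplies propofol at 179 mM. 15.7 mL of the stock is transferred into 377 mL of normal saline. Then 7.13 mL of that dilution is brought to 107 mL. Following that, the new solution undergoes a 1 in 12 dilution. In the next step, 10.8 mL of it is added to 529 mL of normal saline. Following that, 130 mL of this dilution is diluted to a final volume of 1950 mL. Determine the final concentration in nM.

53.0 nM

Overall dilution factor = 25.01 × 15.01 × 12 × 49.98 × 15 = 3.38 × 10⁶.
179 mM / 3.38 × 10⁶ = 5.30 × 10⁻⁵ mM = 53.0 nM.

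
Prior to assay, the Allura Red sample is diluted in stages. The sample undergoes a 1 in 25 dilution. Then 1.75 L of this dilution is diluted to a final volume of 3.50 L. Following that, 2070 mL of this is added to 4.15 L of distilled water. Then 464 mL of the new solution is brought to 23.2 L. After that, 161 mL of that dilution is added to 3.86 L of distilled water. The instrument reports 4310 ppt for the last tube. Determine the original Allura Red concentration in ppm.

Overall dilution factor = 25 × 2 × 3.005 × 50 × 24.98 = 1.88 × 10⁵.
Original = 4310 ppt × 1.88 × 10⁵ = 8.09 × 10⁸ ppt = 809 ppm.

809 ppm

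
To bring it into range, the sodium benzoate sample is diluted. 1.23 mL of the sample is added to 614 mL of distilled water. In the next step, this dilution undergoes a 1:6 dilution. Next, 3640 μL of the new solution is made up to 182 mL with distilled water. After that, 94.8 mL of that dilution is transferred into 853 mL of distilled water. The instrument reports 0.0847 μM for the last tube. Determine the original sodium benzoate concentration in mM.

127 mM

Overall dilution factor = 500.2 × 6 × 50 × 9.998 = 1.50 × 10⁶.
Original = 0.0847 μM × 1.50 × 10⁶ = 1.27 × 10⁵ μM = 127 mM.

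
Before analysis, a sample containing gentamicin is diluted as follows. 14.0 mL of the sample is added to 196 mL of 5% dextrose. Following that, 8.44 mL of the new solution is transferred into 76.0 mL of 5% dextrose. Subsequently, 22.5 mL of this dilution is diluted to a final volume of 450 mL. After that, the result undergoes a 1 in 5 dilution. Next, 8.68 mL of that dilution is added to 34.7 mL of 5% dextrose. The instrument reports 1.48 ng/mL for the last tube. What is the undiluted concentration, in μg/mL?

111 μg/mL

Overall dilution factor = 15 × 10.00 × 20 × 5 × 4.998 = 7.50 × 10⁴.
Original = 1.48 ng/mL × 7.50 × 10⁴ = 1.11 × 10⁵ ng/mL = 111 μg/mL.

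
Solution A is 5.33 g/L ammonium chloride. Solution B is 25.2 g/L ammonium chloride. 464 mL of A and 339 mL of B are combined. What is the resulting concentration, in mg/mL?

C_mix = (C_A·V_A + C_B·V_B)/(V_A + V_B) = (5.33×464 + 25.2×339) / 803.0 = 13.7 g/L = 13.7 mg/mL.

13.7 mg/mL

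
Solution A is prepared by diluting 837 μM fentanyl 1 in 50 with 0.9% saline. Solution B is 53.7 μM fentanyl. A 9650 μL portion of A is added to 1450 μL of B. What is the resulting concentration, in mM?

C_A = 837 μM / 50 = 16.7 μM.
C_mix = (C_A·V_A + C_B·V_B)/(V_A + V_B) = (16.7×9650 + 53.7×1450) / 11100 = 21.6 μM = 0.0216 mM.

0.0216 mM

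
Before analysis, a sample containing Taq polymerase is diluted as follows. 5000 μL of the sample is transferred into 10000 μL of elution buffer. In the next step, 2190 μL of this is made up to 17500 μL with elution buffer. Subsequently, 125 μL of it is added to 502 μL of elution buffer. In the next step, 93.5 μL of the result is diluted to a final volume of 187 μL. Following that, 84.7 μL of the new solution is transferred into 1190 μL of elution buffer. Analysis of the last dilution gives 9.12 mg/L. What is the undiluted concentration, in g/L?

33.0 g/L

Overall dilution factor = 3 × 7.991 × 5.016 × 2 × 15.05 = 3619.
Original = 9.12 mg/L × 3619 = 3.30 × 10⁴ mg/L = 33.0 g/L.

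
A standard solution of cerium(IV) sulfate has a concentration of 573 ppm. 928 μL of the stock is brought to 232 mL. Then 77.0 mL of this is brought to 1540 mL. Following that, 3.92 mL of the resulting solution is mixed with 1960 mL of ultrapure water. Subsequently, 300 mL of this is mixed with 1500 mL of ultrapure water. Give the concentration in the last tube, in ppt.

Overall dilution factor = 250 × 20 × 501 × 6 = 1.50 × 10⁷.
573 ppm / 1.50 × 10⁷ = 3.81 × 10⁻⁵ ppm = 38.1 ppt.

38.1 ppt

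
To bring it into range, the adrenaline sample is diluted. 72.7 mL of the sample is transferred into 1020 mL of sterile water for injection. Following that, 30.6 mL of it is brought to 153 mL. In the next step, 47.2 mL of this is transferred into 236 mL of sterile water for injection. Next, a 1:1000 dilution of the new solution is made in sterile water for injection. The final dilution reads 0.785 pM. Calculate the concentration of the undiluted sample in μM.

Overall dilution factor = 15.03 × 5 × 6 × 1000 = 4.51 × 10⁵.
Original = 0.785 pM × 4.51 × 10⁵ = 3.54 × 10⁵ pM = 0.354 μM.

0.354 μM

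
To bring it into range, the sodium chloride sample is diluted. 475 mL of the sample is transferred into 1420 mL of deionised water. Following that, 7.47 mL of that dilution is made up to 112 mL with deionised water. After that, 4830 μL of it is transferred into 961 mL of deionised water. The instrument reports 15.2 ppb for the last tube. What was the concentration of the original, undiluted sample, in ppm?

182 ppm

Overall dilution factor = 3.989 × 14.99 × 200.0 = 1.20 × 10⁴.
Original = 15.2 ppb × 1.20 × 10⁴ = 1.82 × 10⁵ ppb = 182 ppm.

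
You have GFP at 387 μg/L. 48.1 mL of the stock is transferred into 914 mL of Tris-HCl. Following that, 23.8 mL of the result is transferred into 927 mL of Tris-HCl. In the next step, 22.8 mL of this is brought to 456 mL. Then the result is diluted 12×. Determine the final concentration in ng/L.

2.02 ng/L

Overall dilution factor = 20.00 × 39.95 × 20 × 12 = 1.92 × 10⁵.
387 μg/L / 1.92 × 10⁵ = 2.02 × 10⁻³ μg/L = 2.02 ng/L.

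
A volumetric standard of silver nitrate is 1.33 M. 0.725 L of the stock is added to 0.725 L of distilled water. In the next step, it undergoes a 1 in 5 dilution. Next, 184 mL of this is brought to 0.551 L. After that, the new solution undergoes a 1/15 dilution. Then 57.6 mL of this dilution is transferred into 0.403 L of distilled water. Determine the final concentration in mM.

Overall dilution factor = 2 × 5 × 2.995 × 15 × 7.997 = 3592.
1.33 M / 3592 = 3.70 × 10⁻⁴ M = 0.370 mM.

0.370 mM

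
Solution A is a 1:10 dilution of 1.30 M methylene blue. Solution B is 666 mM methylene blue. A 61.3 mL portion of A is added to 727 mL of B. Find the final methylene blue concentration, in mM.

624 mM

C_A = 1.30 M / 10 = 0.130 M.
C_B = 666 mM = 0.666 M.
C_mix = (C_A·V_A + C_B·V_B)/(V_A + V_B) = (0.130×61.3 + 0.666×727) / 788.3 = 0.624 M = 624 mM.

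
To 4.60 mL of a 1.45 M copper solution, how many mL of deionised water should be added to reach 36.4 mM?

179 mL

36.4 mM = 0.0364 M.
V₂ = C₁V₁/C₂ = 1.45 × 4.60 / 0.0364 = 183 mL.
Diluent to add = V₂ − V₁ = 183 − 4.60 = 179 mL.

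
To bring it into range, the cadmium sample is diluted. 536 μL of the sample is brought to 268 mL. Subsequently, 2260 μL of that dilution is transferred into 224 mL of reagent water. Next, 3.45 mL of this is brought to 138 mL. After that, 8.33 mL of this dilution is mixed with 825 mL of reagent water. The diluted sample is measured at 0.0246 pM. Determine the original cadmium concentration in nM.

4930 nM

Overall dilution factor = 500 × 100.1 × 40 × 100.0 = 2.00 × 10⁸.
Original = 0.0246 pM × 2.00 × 10⁸ = 4.93 × 10⁶ pM = 4930 nM.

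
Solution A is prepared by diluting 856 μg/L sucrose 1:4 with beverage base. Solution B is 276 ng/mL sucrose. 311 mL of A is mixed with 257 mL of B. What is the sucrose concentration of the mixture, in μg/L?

C_A = 856 μg/L / 4 = 214 μg/L.
C_B = 276 ng/mL = 276 μg/L.
C_mix = (C_A·V_A + C_B·V_B)/(V_A + V_B) = (214×311 + 276×257) / 568.0 = 242 μg/L.

242 μg/L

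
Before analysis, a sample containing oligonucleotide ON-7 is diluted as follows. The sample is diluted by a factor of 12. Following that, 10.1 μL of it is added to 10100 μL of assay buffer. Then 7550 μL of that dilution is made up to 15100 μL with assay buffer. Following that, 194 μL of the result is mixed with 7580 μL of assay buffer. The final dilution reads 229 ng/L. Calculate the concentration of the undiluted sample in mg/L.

220 mg/L

Overall dilution factor = 12 × 1001 × 2 × 40.07 = 9.63 × 10⁵.
Original = 229 ng/L × 9.63 × 10⁵ = 2.20 × 10⁸ ng/L = 220 mg/L.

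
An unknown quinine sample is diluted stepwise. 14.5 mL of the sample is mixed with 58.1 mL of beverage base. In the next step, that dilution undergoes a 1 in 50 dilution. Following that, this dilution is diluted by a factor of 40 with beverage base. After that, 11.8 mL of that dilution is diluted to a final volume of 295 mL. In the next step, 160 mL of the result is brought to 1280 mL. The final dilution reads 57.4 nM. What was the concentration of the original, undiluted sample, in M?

0.115 M

Overall dilution factor = 5.007 × 50 × 40 × 25 × 8 = 2.00 × 10⁶.
Original = 57.4 nM × 2.00 × 10⁶ = 1.15 × 10⁸ nM = 0.115 M.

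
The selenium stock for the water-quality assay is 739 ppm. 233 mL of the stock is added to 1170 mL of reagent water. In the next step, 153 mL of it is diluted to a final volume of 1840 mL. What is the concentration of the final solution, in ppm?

10.2 ppm

Overall dilution factor = 6.021 × 12.03 = 72.4.
739 ppm / 72.4 = 10.2 ppm.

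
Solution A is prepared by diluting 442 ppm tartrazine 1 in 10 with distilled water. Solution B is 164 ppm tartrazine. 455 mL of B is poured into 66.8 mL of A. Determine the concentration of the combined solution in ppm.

C_A = 442 ppm / 10 = 44.2 ppm.
C_mix = (C_A·V_A + C_B·V_B)/(V_A + V_B) = (44.2×66.8 + 164×455) / 521.8 = 149 ppm.

149 ppm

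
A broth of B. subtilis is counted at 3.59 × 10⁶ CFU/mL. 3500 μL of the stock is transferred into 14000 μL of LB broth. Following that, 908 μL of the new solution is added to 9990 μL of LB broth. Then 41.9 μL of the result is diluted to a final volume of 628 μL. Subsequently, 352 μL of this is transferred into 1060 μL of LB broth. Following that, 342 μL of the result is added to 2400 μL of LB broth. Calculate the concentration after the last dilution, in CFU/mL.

124 CFU/mL

Overall dilution factor = 5 × 12.00 × 14.99 × 4.011 × 8.018 = 2.89 × 10⁴.
3.59 × 10⁶ CFU/mL / 2.89 × 10⁴ = 124 CFU/mL.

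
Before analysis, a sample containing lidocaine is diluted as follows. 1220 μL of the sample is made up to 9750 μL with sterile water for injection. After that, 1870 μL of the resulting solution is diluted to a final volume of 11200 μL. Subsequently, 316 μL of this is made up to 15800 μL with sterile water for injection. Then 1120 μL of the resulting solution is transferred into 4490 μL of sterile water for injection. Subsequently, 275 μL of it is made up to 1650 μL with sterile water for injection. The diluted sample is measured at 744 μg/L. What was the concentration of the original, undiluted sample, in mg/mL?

53.5 mg/mL

Overall dilution factor = 7.992 × 5.989 × 50 × 5.009 × 6 = 7.19 × 10⁴.
Original = 744 μg/L × 7.19 × 10⁴ = 5.35 × 10⁷ μg/L = 53.5 mg/mL.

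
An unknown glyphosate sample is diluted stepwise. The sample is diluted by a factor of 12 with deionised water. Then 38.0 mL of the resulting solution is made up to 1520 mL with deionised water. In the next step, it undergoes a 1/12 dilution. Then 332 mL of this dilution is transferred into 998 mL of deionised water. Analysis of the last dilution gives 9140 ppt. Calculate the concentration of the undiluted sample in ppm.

211 ppm

Overall dilution factor = 12 × 40 × 12 × 4.006 = 2.31 × 10⁴.
Original = 9140 ppt × 2.31 × 10⁴ = 2.11 × 10⁸ ppt = 211 ppm.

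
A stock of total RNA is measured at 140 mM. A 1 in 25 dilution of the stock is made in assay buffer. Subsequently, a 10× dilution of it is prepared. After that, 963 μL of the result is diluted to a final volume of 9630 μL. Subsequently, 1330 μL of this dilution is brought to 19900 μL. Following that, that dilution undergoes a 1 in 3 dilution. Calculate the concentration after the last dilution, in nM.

Overall dilution factor = 25 × 10 × 10 × 14.96 × 3 = 1.12 × 10⁵.
140 mM / 1.12 × 10⁵ = 1.25 × 10⁻³ mM = 1250 nM.

1250 nM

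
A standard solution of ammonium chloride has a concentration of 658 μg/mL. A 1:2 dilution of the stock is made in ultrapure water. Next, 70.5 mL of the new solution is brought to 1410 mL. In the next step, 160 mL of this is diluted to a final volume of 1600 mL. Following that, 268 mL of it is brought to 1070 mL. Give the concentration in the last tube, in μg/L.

Overall dilution factor = 2 × 20 × 10 × 3.993 = 1597.
658 μg/mL / 1597 = 0.412 μg/mL = 412 μg/L.

412 μg/L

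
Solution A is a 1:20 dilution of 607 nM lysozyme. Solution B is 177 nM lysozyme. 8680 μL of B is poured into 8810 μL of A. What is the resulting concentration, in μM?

0.103 μM

C_A = 607 nM / 20 = 30.4 nM.
C_mix = (C_A·V_A + C_B·V_B)/(V_A + V_B) = (30.4×8810 + 177×8680) / 17490 = 103 nM = 0.103 μM.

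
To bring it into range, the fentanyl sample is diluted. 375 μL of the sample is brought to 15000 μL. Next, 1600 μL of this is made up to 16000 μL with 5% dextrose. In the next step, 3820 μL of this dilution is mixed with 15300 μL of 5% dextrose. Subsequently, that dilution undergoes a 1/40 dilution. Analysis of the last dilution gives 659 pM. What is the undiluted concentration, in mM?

Overall dilution factor = 40 × 10 × 5.005 × 40 = 8.01 × 10⁴.
Original = 659 pM × 8.01 × 10⁴ = 5.28 × 10⁷ pM = 0.0528 mM.

0.0528 mM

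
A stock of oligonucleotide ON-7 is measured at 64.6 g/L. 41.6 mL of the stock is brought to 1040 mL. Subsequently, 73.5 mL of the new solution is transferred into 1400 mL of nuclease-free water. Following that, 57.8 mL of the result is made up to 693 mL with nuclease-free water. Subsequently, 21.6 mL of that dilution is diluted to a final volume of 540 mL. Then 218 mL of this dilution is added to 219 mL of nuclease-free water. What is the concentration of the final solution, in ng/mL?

Overall dilution factor = 25 × 20.05 × 11.99 × 25 × 2.005 = 3.01 × 10⁵.
64.6 g/L / 3.01 × 10⁵ = 2.15 × 10⁻⁴ g/L = 215 ng/mL.

215 ng/mL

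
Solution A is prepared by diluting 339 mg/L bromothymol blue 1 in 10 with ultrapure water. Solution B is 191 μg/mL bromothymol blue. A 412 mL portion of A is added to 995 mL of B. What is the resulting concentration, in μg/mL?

145 μg/mL

C_A = 339 mg/L / 10 = 33.9 mg/L.
C_B = 191 μg/mL = 191 mg/L.
C_mix = (C_A·V_A + C_B·V_B)/(V_A + V_B) = (33.9×412 + 191×995) / 1407 = 145 mg/L = 145 μg/mL.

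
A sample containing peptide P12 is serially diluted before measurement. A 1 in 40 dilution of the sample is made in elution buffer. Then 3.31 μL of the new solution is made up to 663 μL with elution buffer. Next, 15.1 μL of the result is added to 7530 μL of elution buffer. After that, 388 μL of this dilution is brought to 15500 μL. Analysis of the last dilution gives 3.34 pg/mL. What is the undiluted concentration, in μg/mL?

Overall dilution factor = 40 × 200.3 × 499.7 × 39.95 = 1.60 × 10⁸.
Original = 3.34 pg/mL × 1.60 × 10⁸ = 5.34 × 10⁸ pg/mL = 534 μg/mL.

534 μg/mL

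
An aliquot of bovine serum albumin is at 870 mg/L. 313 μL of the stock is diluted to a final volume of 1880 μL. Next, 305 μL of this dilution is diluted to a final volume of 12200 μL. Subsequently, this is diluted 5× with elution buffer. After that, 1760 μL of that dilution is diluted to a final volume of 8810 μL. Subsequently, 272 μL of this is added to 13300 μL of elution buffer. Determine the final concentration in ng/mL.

Overall dilution factor = 6.006 × 40 × 5 × 5.006 × 49.90 = 3.00 × 10⁵.
870 mg/L / 3.00 × 10⁵ = 2.90 × 10⁻³ mg/L = 2.90 ng/mL.

2.90 ng/mL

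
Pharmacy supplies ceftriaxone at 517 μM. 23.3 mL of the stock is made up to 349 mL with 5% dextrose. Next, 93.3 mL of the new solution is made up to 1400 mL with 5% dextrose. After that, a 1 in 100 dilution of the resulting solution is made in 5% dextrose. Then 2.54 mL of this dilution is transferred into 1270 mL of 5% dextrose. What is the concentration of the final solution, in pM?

45.9 pM

Overall dilution factor = 14.98 × 15.01 × 100 × 501 = 1.13 × 10⁷.
517 μM / 1.13 × 10⁷ = 4.59 × 10⁻⁵ μM = 45.9 pM.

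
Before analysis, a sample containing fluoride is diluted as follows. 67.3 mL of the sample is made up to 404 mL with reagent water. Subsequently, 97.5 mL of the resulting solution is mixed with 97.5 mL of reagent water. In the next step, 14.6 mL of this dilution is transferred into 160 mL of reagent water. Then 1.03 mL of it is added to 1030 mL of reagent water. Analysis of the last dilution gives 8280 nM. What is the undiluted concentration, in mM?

Overall dilution factor = 6.003 × 2 × 11.96 × 1001 = 1.44 × 10⁵.
Original = 8280 nM × 1.44 × 10⁵ = 1.19 × 10⁹ nM = 1190 mM.

1190 mM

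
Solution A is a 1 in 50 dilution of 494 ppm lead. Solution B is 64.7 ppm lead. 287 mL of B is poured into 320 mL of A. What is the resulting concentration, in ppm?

C_A = 494 ppm / 50 = 9.88 ppm.
C_mix = (C_A·V_A + C_B·V_B)/(V_A + V_B) = (9.88×320 + 64.7×287) / 607.0 = 35.8 ppm.

35.8 ppm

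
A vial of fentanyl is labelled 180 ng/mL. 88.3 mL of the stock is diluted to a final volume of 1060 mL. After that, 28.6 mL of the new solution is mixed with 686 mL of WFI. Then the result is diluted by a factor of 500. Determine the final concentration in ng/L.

1.20 ng/L

Overall dilution factor = 12.00 × 24.99 × 500 = 1.50 × 10⁵.
180 ng/mL / 1.50 × 10⁵ = 1.20 × 10⁻³ ng/mL = 1.20 ng/L.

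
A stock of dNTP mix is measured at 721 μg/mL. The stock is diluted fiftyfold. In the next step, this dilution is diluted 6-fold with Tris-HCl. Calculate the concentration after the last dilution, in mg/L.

Overall dilution factor = 50 × 6 = 300.
721 μg/mL / 300 = 2.40 μg/mL = 2.40 mg/L.

2.40 mg/L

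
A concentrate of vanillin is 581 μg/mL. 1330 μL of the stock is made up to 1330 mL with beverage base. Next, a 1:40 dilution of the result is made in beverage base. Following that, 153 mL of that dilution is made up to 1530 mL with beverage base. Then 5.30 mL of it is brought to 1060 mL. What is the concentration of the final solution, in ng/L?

7.26 ng/L

Overall dilution factor = 1000 × 40 × 10 × 200 = 8.00 × 10⁷.
581 μg/mL / 8.00 × 10⁷ = 7.26 × 10⁻⁶ μg/mL = 7.26 ng/L.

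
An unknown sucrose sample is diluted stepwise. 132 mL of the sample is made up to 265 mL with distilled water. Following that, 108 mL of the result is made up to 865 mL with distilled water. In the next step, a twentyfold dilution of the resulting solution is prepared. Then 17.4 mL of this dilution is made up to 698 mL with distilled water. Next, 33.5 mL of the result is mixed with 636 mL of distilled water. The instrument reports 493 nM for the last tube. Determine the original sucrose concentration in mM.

127 mM

Overall dilution factor = 2.008 × 8.009 × 20 × 40.11 × 19.99 = 2.58 × 10⁵.
Original = 493 nM × 2.58 × 10⁵ = 1.27 × 10⁸ nM = 127 mM.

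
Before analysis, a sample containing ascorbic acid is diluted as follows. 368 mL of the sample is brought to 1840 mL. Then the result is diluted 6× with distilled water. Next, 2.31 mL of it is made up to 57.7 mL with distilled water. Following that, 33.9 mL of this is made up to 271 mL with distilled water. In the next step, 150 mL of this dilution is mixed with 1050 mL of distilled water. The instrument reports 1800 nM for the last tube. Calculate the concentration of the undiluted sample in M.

0.0863 M

Overall dilution factor = 5 × 6 × 24.98 × 7.994 × 8 = 4.79 × 10⁴.
Original = 1800 nM × 4.79 × 10⁴ = 8.63 × 10⁷ nM = 0.0863 M.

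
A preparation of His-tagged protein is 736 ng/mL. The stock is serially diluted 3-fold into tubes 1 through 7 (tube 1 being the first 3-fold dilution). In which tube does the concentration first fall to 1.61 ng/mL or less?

tube 6

Tube n has concentration 736 ng/mL / 3ⁿ.
Need 3ⁿ ≥ 736 ng/mL / 1.61 ng/mL = 457, so n ≥ 5.58.
First such tube: n = 6.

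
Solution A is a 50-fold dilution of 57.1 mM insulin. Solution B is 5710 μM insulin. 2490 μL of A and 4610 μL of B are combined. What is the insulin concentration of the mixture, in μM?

C_A = 57.1 mM / 50 = 1.14 mM.
C_B = 5710 μM = 5.71 mM.
C_mix = (C_A·V_A + C_B·V_B)/(V_A + V_B) = (1.14×2490 + 5.71×4610) / 7100 = 4.11 mM = 4110 μM.

4110 μM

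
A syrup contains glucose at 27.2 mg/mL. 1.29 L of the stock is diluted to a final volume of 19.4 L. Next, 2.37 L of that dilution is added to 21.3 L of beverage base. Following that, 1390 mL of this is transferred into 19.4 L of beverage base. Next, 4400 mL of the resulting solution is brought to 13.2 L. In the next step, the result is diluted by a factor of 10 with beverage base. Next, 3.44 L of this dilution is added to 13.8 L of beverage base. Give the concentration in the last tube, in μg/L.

80.5 μg/L

Overall dilution factor = 15.04 × 9.987 × 14.96 × 3 × 10 × 5.012 = 3.38 × 10⁵.
27.2 mg/mL / 3.38 × 10⁵ = 8.05 × 10⁻⁵ mg/mL = 80.5 μg/L.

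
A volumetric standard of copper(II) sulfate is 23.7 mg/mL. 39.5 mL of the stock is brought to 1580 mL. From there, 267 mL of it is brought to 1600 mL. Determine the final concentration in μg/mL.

98.9 μg/mL

Overall dilution factor = 40 × 5.993 = 240.
23.7 mg/mL / 240 = 0.0989 mg/mL = 98.9 μg/mL.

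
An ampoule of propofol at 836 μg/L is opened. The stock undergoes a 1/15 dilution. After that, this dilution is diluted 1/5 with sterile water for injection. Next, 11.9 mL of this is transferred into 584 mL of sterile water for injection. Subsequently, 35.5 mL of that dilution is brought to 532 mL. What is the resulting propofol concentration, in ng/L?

14.9 ng/L

Overall dilution factor = 15 × 5 × 50.08 × 14.99 = 5.63 × 10⁴.
836 μg/L / 5.63 × 10⁴ = 0.0149 μg/L = 14.9 ng/L.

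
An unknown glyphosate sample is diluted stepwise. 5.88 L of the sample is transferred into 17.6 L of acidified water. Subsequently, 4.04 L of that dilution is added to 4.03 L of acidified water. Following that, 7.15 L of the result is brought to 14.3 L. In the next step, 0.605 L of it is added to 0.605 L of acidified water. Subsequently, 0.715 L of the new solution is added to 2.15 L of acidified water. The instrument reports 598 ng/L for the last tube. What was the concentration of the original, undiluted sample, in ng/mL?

Overall dilution factor = 3.993 × 1.998 × 2 × 2 × 4.007 = 128.
Original = 598 ng/L × 128 = 7.65 × 10⁴ ng/L = 76.5 ng/mL.

76.5 ng/mL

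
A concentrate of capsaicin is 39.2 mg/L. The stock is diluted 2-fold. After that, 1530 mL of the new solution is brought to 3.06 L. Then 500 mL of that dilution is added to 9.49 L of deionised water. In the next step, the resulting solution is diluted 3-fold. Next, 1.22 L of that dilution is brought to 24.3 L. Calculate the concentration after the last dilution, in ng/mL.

8.21 ng/mL

Overall dilution factor = 2 × 2 × 19.98 × 3 × 19.92 = 4776.
39.2 mg/L / 4776 = 8.21 × 10⁻³ mg/L = 8.21 ng/mL.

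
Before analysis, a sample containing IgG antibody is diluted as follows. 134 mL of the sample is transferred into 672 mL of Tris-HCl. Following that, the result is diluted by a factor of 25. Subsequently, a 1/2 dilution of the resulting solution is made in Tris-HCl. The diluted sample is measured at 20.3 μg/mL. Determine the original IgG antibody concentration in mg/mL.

Overall dilution factor = 6.015 × 25 × 2 = 301.
Original = 20.3 μg/mL × 301 = 6105 μg/mL = 6.11 mg/mL.

6.11 mg/mL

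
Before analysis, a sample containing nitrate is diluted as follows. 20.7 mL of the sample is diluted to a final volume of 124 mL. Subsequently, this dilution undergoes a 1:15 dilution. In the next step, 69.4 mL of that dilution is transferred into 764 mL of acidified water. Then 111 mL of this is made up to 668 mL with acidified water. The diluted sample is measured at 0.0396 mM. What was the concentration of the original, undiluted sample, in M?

Overall dilution factor = 5.990 × 15 × 12.01 × 6.018 = 6494.
Original = 0.0396 mM × 6494 = 257 mM = 0.257 M.

0.257 M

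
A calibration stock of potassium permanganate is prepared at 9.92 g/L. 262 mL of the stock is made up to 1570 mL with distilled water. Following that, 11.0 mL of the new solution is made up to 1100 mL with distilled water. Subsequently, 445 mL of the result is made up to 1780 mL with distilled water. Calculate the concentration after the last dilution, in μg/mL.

4.14 μg/mL

Overall dilution factor = 5.992 × 100 × 4 = 2397.
9.92 g/L / 2397 = 4.14 × 10⁻³ g/L = 4.14 μg/mL.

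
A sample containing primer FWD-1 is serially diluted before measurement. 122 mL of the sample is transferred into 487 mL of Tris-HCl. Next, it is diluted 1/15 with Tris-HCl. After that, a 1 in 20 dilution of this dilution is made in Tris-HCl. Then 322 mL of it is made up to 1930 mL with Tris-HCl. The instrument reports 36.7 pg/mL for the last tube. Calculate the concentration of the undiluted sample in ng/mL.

Overall dilution factor = 4.992 × 15 × 20 × 5.994 = 8976.
Original = 36.7 pg/mL × 8976 = 3.29 × 10⁵ pg/mL = 329 ng/mL.

329 ng/mL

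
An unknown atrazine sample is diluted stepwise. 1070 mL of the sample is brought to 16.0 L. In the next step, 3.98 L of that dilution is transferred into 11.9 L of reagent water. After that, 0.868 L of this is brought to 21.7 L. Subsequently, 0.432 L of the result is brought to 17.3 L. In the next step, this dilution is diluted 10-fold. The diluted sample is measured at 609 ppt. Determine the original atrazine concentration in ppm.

364 ppm

Overall dilution factor = 14.95 × 3.990 × 25 × 40.05 × 10 = 5.97 × 10⁵.
Original = 609 ppt × 5.97 × 10⁵ = 3.64 × 10⁸ ppt = 364 ppm.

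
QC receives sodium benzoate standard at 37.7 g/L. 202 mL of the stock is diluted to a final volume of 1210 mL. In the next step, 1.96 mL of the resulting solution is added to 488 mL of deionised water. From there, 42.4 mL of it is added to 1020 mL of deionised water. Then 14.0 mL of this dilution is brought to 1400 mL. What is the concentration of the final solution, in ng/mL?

10.0 ng/mL

Overall dilution factor = 5.990 × 250.0 × 25.06 × 100 = 3.75 × 10⁶.
37.7 g/L / 3.75 × 10⁶ = 1.00 × 10⁻⁵ g/L = 10.0 ng/mL.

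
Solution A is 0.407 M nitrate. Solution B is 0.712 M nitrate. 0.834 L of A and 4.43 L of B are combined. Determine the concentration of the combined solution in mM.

664 mM

C_mix = (C_A·V_A + C_B·V_B)/(V_A + V_B) = (0.407×0.834 + 0.712×4.43) / 5.264 = 0.664 M = 664 mM.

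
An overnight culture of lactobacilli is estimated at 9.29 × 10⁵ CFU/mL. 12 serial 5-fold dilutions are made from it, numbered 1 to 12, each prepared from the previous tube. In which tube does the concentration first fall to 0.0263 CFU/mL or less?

Tube n has concentration 9.29 × 10⁵ CFU/mL / 5ⁿ.
Need 5ⁿ ≥ 9.29 × 10⁵ CFU/mL / 0.0263 CFU/mL = 3.53 × 10⁷, so n ≥ 10.80.
First such tube: n = 11.

tube 11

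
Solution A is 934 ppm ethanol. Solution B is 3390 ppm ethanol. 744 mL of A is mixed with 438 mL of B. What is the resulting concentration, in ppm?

C_mix = (C_A·V_A + C_B·V_B)/(V_A + V_B) = (934×744 + 3390×438) / 1182 = 1844 ppm.

1840 ppm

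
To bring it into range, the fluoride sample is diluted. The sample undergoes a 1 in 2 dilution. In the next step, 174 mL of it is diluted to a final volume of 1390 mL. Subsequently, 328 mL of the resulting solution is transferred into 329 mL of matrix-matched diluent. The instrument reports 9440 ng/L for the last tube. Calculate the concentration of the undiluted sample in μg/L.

Overall dilution factor = 2 × 7.989 × 2.003 = 32.0.
Original = 9440 ng/L × 32.0 = 3.02 × 10⁵ ng/L = 302 μg/L.

302 μg/L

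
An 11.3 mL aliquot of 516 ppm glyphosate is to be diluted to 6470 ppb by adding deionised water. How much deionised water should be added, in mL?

890 mL

6470 ppb = 6.47 ppm.
V₂ = C₁V₁/C₂ = 516 × 11.3 / 6.47 = 901 mL.
Diluent to add = V₂ − V₁ = 901 − 11.3 = 890 mL.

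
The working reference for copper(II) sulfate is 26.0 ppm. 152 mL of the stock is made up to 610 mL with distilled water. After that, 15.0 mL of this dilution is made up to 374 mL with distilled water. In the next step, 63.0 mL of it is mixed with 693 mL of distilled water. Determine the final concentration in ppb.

21.7 ppb

Overall dilution factor = 4.013 × 24.93 × 12 = 1201.
26.0 ppm / 1201 = 0.0217 ppm = 21.7 ppb.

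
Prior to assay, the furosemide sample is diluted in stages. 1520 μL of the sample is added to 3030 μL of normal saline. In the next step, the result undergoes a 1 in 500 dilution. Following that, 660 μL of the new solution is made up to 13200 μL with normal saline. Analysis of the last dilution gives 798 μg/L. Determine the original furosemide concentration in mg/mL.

Overall dilution factor = 2.993 × 500 × 20 = 2.99 × 10⁴.
Original = 798 μg/L × 2.99 × 10⁴ = 2.39 × 10⁷ μg/L = 23.9 mg/mL.

23.9 mg/mL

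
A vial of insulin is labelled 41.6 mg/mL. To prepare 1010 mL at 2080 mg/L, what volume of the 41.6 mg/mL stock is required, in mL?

50.5 mL

2080 mg/L = 2.08 mg/mL.
V₁ = C₂V₂/C₁ = 2.08 × 1010 / 41.6 = 50.5 mL.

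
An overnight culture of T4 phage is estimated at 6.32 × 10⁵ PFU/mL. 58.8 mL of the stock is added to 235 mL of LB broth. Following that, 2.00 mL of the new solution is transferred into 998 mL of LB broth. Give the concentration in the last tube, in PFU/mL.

Overall dilution factor = 4.997 × 500 = 2498.
6.32 × 10⁵ PFU/mL / 2498 = 253 PFU/mL.

253 PFU/mL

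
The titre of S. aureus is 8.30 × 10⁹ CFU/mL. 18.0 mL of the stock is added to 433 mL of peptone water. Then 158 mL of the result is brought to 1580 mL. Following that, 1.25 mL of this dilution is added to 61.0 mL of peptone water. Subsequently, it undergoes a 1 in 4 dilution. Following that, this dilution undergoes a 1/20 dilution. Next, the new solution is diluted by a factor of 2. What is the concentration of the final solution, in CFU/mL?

4160 CFU/mL

Overall dilution factor = 25.06 × 10 × 49.80 × 4 × 20 × 2 = 2.00 × 10⁶.
8.30 × 10⁹ CFU/mL / 2.00 × 10⁶ = 4160 CFU/mL.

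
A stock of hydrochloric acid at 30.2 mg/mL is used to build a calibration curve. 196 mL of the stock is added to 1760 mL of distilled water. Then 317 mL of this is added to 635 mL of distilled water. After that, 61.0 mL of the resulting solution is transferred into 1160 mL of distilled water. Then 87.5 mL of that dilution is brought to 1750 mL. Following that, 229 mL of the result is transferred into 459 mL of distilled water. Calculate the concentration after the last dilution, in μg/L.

838 μg/L

Overall dilution factor = 9.980 × 3.003 × 20.02 × 20 × 3.004 = 3.60 × 10⁴.
30.2 mg/mL / 3.60 × 10⁴ = 8.38 × 10⁻⁴ mg/mL = 838 μg/L.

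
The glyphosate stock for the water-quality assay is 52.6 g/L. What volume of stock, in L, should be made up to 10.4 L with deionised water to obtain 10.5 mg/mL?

2.08 L

10.5 mg/mL = 10.5 g/L.
V₁ = C₂V₂/C₁ = 10.5 × 10.4 / 52.6 = 2.08 L.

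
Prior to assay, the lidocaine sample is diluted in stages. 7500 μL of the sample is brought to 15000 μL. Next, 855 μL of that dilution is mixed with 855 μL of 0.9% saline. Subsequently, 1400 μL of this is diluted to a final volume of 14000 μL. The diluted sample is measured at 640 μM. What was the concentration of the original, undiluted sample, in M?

Overall dilution factor = 2 × 2 × 10 = 40.0.
Original = 640 μM × 40.0 = 2.56 × 10⁴ μM = 0.0256 M.

0.0256 M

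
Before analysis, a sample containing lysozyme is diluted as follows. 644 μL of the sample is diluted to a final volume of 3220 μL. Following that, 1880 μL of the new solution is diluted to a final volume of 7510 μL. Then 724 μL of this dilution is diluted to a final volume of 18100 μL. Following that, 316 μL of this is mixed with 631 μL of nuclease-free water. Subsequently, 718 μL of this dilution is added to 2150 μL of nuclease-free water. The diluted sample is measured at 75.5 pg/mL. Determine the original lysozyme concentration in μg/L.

451 μg/L

Overall dilution factor = 5 × 3.995 × 25 × 2.997 × 3.994 = 5977.
Original = 75.5 pg/mL × 5977 = 4.51 × 10⁵ pg/mL = 451 μg/L.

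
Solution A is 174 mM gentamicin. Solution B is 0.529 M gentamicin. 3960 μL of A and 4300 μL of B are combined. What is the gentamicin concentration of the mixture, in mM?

359 mM

C_B = 0.529 M = 529 mM.
C_mix = (C_A·V_A + C_B·V_B)/(V_A + V_B) = (174×3960 + 529×4300) / 8260 = 359 mM.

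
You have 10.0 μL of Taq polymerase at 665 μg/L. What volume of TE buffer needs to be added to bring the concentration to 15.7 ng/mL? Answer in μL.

414 μL

15.7 ng/mL = 15.7 μg/L.
V₂ = C₁V₁/C₂ = 665 × 10.0 / 15.7 = 424 μL.
Diluent to add = V₂ − V₁ = 424 − 10.0 = 414 μL.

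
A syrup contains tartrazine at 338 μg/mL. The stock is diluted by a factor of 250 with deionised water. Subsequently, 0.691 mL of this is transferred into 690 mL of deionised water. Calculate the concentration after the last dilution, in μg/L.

Overall dilution factor = 250 × 999.6 = 2.50 × 10⁵.
338 μg/mL / 2.50 × 10⁵ = 1.35 × 10⁻³ μg/mL = 1.35 μg/L.

1.35 μg/L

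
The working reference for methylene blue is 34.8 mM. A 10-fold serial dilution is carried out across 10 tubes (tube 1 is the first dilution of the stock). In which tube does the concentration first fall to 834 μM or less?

Tube n has concentration 34.8 mM / 10ⁿ.
Need 10ⁿ ≥ 34.8 mM / 834 μM = 41.7, so n ≥ 1.62.
First such tube: n = 2.

tube 2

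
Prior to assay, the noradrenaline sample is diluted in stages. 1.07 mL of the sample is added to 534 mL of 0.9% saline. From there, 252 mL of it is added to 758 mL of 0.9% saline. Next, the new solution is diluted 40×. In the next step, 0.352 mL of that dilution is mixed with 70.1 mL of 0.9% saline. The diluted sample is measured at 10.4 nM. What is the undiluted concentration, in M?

0.167 M

Overall dilution factor = 500.1 × 4.008 × 40 × 200.1 = 1.60 × 10⁷.
Original = 10.4 nM × 1.60 × 10⁷ = 1.67 × 10⁸ nM = 0.167 M.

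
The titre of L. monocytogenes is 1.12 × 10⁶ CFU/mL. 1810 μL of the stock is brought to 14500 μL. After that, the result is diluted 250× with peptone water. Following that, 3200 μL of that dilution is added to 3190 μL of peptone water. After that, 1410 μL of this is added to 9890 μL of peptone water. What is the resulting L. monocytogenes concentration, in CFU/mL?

Overall dilution factor = 8.011 × 250 × 1.997 × 8.014 = 3.21 × 10⁴.
1.12 × 10⁶ CFU/mL / 3.21 × 10⁴ = 34.9 CFU/mL.

34.9 CFU/mL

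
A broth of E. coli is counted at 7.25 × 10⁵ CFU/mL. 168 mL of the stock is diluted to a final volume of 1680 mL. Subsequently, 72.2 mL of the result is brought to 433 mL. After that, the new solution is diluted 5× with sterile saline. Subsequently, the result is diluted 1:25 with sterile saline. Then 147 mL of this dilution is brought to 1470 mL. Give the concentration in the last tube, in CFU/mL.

Overall dilution factor = 10 × 5.997 × 5 × 25 × 10 = 7.50 × 10⁴.
7.25 × 10⁵ CFU/mL / 7.50 × 10⁴ = 9.67 CFU/mL.

9.67 CFU/mL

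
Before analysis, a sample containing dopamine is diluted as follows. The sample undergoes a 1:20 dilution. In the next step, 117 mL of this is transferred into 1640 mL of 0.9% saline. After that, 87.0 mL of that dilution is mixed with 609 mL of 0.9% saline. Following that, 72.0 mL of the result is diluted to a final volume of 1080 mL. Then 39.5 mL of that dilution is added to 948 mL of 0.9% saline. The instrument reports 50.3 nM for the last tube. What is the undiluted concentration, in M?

Overall dilution factor = 20 × 15.02 × 8 × 15 × 25 = 9.01 × 10⁵.
Original = 50.3 nM × 9.01 × 10⁵ = 4.53 × 10⁷ nM = 0.0453 M.

0.0453 M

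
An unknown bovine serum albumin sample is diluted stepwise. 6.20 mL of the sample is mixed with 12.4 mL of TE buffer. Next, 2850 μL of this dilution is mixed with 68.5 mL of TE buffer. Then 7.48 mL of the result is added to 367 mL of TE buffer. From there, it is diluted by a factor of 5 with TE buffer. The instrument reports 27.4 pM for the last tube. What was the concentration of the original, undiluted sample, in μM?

0.515 μM

Overall dilution factor = 3 × 25.04 × 50.06 × 5 = 1.88 × 10⁴.
Original = 27.4 pM × 1.88 × 10⁴ = 5.15 × 10⁵ pM = 0.515 μM.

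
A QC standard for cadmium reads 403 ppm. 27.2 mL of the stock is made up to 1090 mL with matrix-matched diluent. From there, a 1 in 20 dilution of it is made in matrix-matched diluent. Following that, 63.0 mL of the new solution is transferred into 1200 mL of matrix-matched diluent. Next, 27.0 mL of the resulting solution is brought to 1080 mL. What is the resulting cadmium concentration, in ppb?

Overall dilution factor = 40.07 × 20 × 20.05 × 40 = 6.43 × 10⁵.
403 ppm / 6.43 × 10⁵ = 6.27 × 10⁻⁴ ppm = 0.627 ppb.

0.627 ppb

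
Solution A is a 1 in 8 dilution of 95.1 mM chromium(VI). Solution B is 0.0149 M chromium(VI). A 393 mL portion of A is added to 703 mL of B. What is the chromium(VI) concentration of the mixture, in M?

0.0138 M

C_A = 95.1 mM / 8 = 11.9 mM.
C_B = 0.0149 M = 14.9 mM.
C_mix = (C_A·V_A + C_B·V_B)/(V_A + V_B) = (11.9×393 + 14.9×703) / 1096 = 13.8 mM = 0.0138 M.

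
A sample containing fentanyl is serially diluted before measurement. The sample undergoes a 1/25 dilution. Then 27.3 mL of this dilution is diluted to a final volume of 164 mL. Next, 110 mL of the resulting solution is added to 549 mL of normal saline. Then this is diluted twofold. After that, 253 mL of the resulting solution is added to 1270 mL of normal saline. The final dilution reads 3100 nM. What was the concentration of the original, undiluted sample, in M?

Overall dilution factor = 25 × 6.007 × 5.991 × 2 × 6.020 = 1.08 × 10⁴.
Original = 3100 nM × 1.08 × 10⁴ = 3.36 × 10⁷ nM = 0.0336 M.

0.0336 M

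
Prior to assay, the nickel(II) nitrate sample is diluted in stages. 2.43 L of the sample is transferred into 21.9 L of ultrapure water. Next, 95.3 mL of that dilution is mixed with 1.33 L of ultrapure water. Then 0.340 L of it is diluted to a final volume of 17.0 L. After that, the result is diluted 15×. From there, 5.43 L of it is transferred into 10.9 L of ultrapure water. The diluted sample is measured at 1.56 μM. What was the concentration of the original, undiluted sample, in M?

Overall dilution factor = 10.01 × 14.96 × 50 × 15 × 3.007 = 3.38 × 10⁵.
Original = 1.56 μM × 3.38 × 10⁵ = 5.27 × 10⁵ μM = 0.527 M.

0.527 M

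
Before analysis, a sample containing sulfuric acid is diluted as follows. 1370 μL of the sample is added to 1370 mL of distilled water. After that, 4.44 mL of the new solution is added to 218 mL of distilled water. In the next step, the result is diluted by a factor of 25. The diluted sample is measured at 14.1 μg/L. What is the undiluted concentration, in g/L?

Overall dilution factor = 1001 × 50.10 × 25 = 1.25 × 10⁶.
Original = 14.1 μg/L × 1.25 × 10⁶ = 1.77 × 10⁷ μg/L = 17.7 g/L.

17.7 g/L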